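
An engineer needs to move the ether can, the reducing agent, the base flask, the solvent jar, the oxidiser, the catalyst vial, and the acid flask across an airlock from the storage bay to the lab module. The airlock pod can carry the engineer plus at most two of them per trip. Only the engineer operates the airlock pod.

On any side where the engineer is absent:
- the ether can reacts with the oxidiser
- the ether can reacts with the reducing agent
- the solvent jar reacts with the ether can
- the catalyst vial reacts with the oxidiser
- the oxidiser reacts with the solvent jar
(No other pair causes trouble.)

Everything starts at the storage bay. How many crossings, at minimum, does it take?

11

Counting alone: the engineer can take at most 2 across per trip to the lab module, so moving all 7 needs at least 4 loaded trips out, with a return between consecutive ones — at least 7 crossings.
The safety rule pushes this higher. Following every safe sequence of crossings, the most of the 7 that can be at the lab module as the airlock pod arrives there on crossings 7, 9 is 5, 6 respectively — never all 7.
So no plan with fewer than 11 crossings exists, and this one achieves 11:
1. Engineer goes to the lab module with the ether can and the oxidiser.  [the storage bay: the acid flask, the base flask, the catalyst vial, the reducing agent, the solvent jar | the lab module: the ether can, the oxidiser]
2. Engineer goes back to the storage bay with the ether can.  [the storage bay: the acid flask, the base flask, the catalyst vial, the ether can, the reducing agent, the solvent jar | the lab module: the oxidiser]
3. Engineer goes to the lab module with the ether can and the reducing agent.  [the storage bay: the acid flask, the base flask, the catalyst vial, the solvent jar | the lab module: the ether can, the oxidiser, the reducing agent]
4. Engineer goes back to the storage bay with the ether can.  [the storage bay: the acid flask, the base flask, the catalyst vial, the ether can, the solvent jar | the lab module: the oxidiser, the reducing agent]
5. Engineer goes to the lab module with the base flask and the ether can.  [the storage bay: the acid flask, the catalyst vial, the solvent jar | the lab module: the base flask, the ether can, the oxidiser, the reducing agent]
6. Engineer goes back to the storage bay with the ether can.  [the storage bay: the acid flask, the catalyst vial, the ether can, the solvent jar | the lab module: the base flask, the oxidiser, the reducing agent]
7. Engineer goes to the lab module with the acid flask and the ether can.  [the storage bay: the catalyst vial, the solvent jar | the lab module: the acid flask, the base flask, the ether can, the oxidiser, the reducing agent]
8. Engineer goes back to the storage bay with the ether can.  [the storage bay: the catalyst vial, the ether can, the solvent jar | the lab module: the acid flask, the base flask, the oxidiser, the reducing agent]
9. Engineer goes to the lab module with the catalyst vial and the solvent jar.  [the storage bay: the ether can | the lab module: the acid flask, the base flask, the catalyst vial, the oxidiser, the reducing agent, the solvent jar]
10. Engineer goes back to the storage bay with the oxidiser.  [the storage bay: the ether can, the oxidiser | the lab module: the acid flask, the base flask, the catalyst vial, the reducing agent, the solvent jar]
11. Engineer goes to the lab module with the ether can and the oxidiser.  [the storage bay: — | the lab module: the acid flask, the base flask, the catalyst vial, the ether can, the oxidiser, the reducing agent, the solvent jar]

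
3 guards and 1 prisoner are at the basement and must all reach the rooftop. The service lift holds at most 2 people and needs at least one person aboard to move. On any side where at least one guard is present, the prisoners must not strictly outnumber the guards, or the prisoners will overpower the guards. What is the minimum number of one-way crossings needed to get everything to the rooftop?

5

Counting alone: each trip to the rooftop takes at most 2 across and each return brings at least 1 back, so after t trips out (and t−1 returns) at most 2t − (t−1) of the 4 are across; that first reaches 4 at t = 3, so at least 5 crossings are needed.
The plan below uses exactly 5 crossings, so it is optimal:
1. 1 guard and 1 prisoner → the rooftop.  (the basement: 2G 0P; the rooftop: 1G 1P)
2. 1 prisoner ← the basement.  (the basement: 2G 1P; the rooftop: 1G 0P)
3. 1 guard and 1 prisoner → the rooftop.  (the basement: 1G 0P; the rooftop: 2G 1P)
4. 1 prisoner ← the basement.  (the basement: 1G 1P; the rooftop: 2G 0P)
5. 1 guard and 1 prisoner → the rooftop.  (the basement: 0G 0P; the rooftop: 3G 1P)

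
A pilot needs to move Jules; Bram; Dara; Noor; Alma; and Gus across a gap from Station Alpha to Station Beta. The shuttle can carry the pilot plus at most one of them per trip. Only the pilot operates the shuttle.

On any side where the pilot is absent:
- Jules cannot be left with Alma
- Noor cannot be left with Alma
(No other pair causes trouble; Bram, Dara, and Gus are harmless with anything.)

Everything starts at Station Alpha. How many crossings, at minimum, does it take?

13

Counting alone: the pilot can take at most 1 across per trip to Station Beta, so moving all 6 needs at least 6 loaded trips out, with a return between consecutive ones — at least 11 crossings.
The safety rule pushes this higher. Following every safe sequence of crossings, the most of the 6 that can be at Station Beta as the shuttle arrives there on crossing 11 is 5 — never all 6.
So no plan with fewer than 13 crossings exists, and this one achieves 13:
1. Pilot goes to Station Beta with Alma.
2. Pilot goes back to Station Alpha alone.
3. Pilot goes to Station Beta with Jules.
4. Pilot goes back to Station Alpha with Alma.
5. Pilot goes to Station Beta with Noor.
6. Pilot goes back to Station Alpha alone.
7. Pilot goes to Station Beta with Bram.
8. Pilot goes back to Station Alpha alone.
9. Pilot goes to Station Beta with Dara.
10. Pilot goes back to Station Alpha alone.
11. Pilot goes to Station Beta with Gus.
12. Pilot goes back to Station Alpha alone.
13. Pilot goes to Station Beta with Alma.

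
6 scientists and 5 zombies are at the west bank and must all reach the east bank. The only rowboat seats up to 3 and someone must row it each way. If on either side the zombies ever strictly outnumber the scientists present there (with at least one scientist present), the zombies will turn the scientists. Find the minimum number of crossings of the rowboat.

9

Counting alone: each trip to the east bank takes at most 3 across and each return brings at least 1 back, so after t trips out (and t−1 returns) at most 3t − (t−1) of the 11 are across; that first reaches 11 at t = 5, so at least 9 crossings are needed.
The plan below uses exactly 9 crossings, so it is optimal:
1. 3 zombies → the east bank.  (the west bank: 6S 2Z; the east bank: 0S 3Z)
2. 1 zombie ← the west bank.  (the west bank: 6S 3Z; the east bank: 0S 2Z)
3. 3 scientists → the east bank.  (the west bank: 3S 3Z; the east bank: 3S 2Z)
4. 1 scientist ← the west bank.  (the west bank: 4S 3Z; the east bank: 2S 2Z)
5. 2 scientists and 1 zombie → the east bank.  (the west bank: 2S 2Z; the east bank: 4S 3Z)
6. 1 scientist ← the west bank.  (the west bank: 3S 2Z; the east bank: 3S 3Z)
7. 2 scientists and 1 zombie → the east bank.  (the west bank: 1S 1Z; the east bank: 5S 4Z)
8. 1 scientist ← the west bank.  (the west bank: 2S 1Z; the east bank: 4S 4Z)
9. 2 scientists and 1 zombie → the east bank.  (the west bank: 0S 0Z; the east bank: 6S 5Z)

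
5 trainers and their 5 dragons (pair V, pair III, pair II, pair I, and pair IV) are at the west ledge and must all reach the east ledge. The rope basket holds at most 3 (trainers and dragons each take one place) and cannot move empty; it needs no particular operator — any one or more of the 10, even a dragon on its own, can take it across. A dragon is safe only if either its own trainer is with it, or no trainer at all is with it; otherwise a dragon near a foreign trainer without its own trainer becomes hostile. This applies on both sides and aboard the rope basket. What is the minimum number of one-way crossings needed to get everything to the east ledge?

11

Counting alone: each trip to the east ledge takes at most 3 across and each return brings at least 1 back, so after t trips out (and t−1 returns) at most 3t − (t−1) of the 10 are across; that first reaches 10 at t = 5, so at least 9 crossings are needed.
The safety rule pushes this higher. Following every safe sequence of crossings, the most of the 10 that can be at the east ledge as the rope basket arrives there on crossing 9 is 9 — never all 10.
So no plan with fewer than 11 crossings exists, and this one achieves 11:
1. dragon V and trainer V cross → the east ledge.
2. trainer V crosses ← the west ledge.
3. dragon I, dragon II, and dragon III cross → the east ledge.
4. dragon V crosses ← the west ledge.
5. trainer I, trainer II, and trainer III cross → the east ledge.
6. dragon III and trainer III cross ← the west ledge.
7. trainer III, trainer IV, and trainer V cross → the east ledge.
8. dragon II crosses ← the west ledge.
9. dragon III and dragon V cross → the east ledge.
10. dragon V crosses ← the west ledge.
11. dragon II, dragon IV, and dragon V cross → the east ledge.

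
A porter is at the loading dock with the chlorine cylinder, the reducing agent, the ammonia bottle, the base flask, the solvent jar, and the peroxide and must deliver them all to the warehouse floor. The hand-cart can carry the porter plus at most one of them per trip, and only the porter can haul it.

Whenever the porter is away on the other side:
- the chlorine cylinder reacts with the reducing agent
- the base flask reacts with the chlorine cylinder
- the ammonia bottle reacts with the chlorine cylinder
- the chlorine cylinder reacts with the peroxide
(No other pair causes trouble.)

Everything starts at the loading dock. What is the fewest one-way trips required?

impossible

Following every safe sequence of crossings from the start, the most of the 6 that can be at the warehouse floor as the hand-cart arrives there on crossings 1, 3, 5 is 1, 2, 3 respectively; the best ever achieved is 3 of 6.
From crossing 7 on, no configuration arises that was not already reachable earlier: only 22 distinct safe configurations (who is on which side, and where the hand-cart is) can ever be reached, none of them has everyone across, and every continuation just revisits them. So no valid plan exists.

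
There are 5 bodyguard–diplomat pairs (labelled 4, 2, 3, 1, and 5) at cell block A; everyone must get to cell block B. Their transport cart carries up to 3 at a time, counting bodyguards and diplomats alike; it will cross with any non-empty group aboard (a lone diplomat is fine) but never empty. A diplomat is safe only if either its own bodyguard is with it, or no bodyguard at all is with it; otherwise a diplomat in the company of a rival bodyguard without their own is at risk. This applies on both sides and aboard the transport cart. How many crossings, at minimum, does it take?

Counting alone: each trip to cell block B takes at most 3 across and each return brings at least 1 back, so after t trips out (and t−1 returns) at most 3t − (t−1) of the 10 are across; that first reaches 10 at t = 5, so at least 9 crossings are needed.
The safety rule pushes this higher. Following every safe sequence of crossings, the most of the 10 that can be at cell block B as the transport cart arrives there on crossing 9 is 9 — never all 10.
So no plan with fewer than 11 crossings exists, and this one achieves 11:
1. bodyguard 4 and diplomat 4 cross → cell block B.
2. bodyguard 4 crosses ← cell block A.
3. diplomat 1, diplomat 2, and diplomat 3 cross → cell block B.
4. diplomat 4 crosses ← cell block A.
5. bodyguard 1, bodyguard 2, and bodyguard 3 cross → cell block B.
6. bodyguard 2 and diplomat 2 cross ← cell block A.
7. bodyguard 2, bodyguard 4, and bodyguard 5 cross → cell block B.
8. diplomat 3 crosses ← cell block A.
9. diplomat 2 and diplomat 4 cross → cell block B.
10. diplomat 4 crosses ← cell block A.
11. diplomat 3, diplomat 4, and diplomat 5 cross → cell block B.

11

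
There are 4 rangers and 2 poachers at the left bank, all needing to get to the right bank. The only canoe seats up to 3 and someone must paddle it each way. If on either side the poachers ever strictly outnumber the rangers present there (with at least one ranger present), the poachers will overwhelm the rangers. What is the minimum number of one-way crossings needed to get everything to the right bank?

Counting alone: each trip to the right bank takes at most 3 across and each return brings at least 1 back, so after t trips out (and t−1 returns) at most 3t − (t−1) of the 6 are across; that first reaches 6 at t = 3, so at least 5 crossings are needed.
The plan below uses exactly 5 crossings, so it is optimal:
1. 2 poachers → the right bank.  (the left bank: 4R 0P; the right bank: 0R 2P)
2. 1 poacher ← the left bank.  (the left bank: 4R 1P; the right bank: 0R 1P)
3. 2 rangers and 1 poacher → the right bank.  (the left bank: 2R 0P; the right bank: 2R 2P)
4. 1 poacher ← the left bank.  (the left bank: 2R 1P; the right bank: 2R 1P)
5. 2 rangers and 1 poacher → the right bank.  (the left bank: 0R 0P; the right bank: 4R 2P)

5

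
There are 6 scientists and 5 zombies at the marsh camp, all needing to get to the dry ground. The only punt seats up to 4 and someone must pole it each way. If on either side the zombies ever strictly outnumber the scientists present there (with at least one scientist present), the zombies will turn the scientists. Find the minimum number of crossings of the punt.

Counting alone: each trip to the dry ground takes at most 4 across and each return brings at least 1 back, so after t trips out (and t−1 returns) at most 4t − (t−1) of the 11 are across; that first reaches 11 at t = 4, so at least 7 crossings are needed.
The plan below uses exactly 7 crossings, so it is optimal:
1. 2 zombies → the dry ground.  (the marsh camp: 6S 3Z; the dry ground: 0S 2Z)
2. 1 zombie ← the marsh camp.  (the marsh camp: 6S 4Z; the dry ground: 0S 1Z)
3. 4 zombies → the dry ground.  (the marsh camp: 6S 0Z; the dry ground: 0S 5Z)
4. 1 zombie ← the marsh camp.  (the marsh camp: 6S 1Z; the dry ground: 0S 4Z)
5. 4 scientists → the dry ground.  (the marsh camp: 2S 1Z; the dry ground: 4S 4Z)
6. 1 zombie ← the marsh camp.  (the marsh camp: 2S 2Z; the dry ground: 4S 3Z)
7. 2 scientists and 2 zombies → the dry ground.  (the marsh camp: 0S 0Z; the dry ground: 6S 5Z)

7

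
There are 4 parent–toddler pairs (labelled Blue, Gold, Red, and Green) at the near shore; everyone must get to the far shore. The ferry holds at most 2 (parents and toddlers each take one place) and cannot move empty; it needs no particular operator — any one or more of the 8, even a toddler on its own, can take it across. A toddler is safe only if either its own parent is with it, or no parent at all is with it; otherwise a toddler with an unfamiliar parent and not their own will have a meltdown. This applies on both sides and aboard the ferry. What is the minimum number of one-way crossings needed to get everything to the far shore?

Following every safe sequence of crossings from the start, the most of the 8 that can be at the far shore as the ferry arrives there on crossings 1, 3, 5 is 2, 3, 4 respectively; the best ever achieved is 4 of 8.
From crossing 7 on, no configuration arises that was not already reachable earlier: only 44 distinct safe configurations (who is on which side, and where the ferry is) can ever be reached, none of them has everyone across, and every continuation just revisits them. So no valid plan exists.

impossible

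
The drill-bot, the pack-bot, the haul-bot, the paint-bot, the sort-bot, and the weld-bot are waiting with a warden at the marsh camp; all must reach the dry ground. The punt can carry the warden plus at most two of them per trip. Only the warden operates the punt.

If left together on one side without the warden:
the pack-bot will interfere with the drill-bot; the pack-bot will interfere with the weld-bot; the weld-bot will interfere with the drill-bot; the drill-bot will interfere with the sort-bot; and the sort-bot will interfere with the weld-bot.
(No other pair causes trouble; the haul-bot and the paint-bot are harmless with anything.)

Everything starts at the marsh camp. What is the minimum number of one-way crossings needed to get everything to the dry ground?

9

Counting alone: the warden can take at most 2 across per trip to the dry ground, so moving all 6 needs at least 3 loaded trips out, with a return between consecutive ones — at least 5 crossings.
The safety rule pushes this higher. Following every safe sequence of crossings, the most of the 6 that can be at the dry ground as the punt arrives there on crossings 5, 7 is 4, 5 respectively — never all 6.
So no plan with fewer than 9 crossings exists, and this one achieves 9:
1. Warden goes to the dry ground with the drill-bot and the weld-bot.
2. Warden goes back to the marsh camp with the drill-bot.
3. Warden goes to the dry ground with the drill-bot and the haul-bot.
4. Warden goes back to the marsh camp with the drill-bot.
5. Warden goes to the dry ground with the drill-bot and the paint-bot.
6. Warden goes back to the marsh camp with the drill-bot.
7. Warden goes to the dry ground with the pack-bot and the sort-bot.
8. Warden goes back to the marsh camp with the weld-bot.
9. Warden goes to the dry ground with the drill-bot and the weld-bot.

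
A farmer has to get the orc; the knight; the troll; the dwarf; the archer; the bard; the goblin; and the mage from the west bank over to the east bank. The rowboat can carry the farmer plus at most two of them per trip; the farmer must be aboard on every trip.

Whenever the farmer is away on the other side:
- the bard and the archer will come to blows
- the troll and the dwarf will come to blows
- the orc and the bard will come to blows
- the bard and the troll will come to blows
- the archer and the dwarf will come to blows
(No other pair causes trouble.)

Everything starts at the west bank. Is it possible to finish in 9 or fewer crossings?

Yes — this plan uses 9 crossings (≤ 9):
1. Farmer goes to the east bank with the bard and the dwarf.  [the west bank: the archer, the goblin, the knight, the mage, the orc, the troll | the east bank: the bard, the dwarf]
2. Farmer goes back to the west bank alone.  [the west bank: the archer, the goblin, the knight, the mage, the orc, the troll | the east bank: the bard, the dwarf]
3. Farmer goes to the east bank with the knight and the orc.  [the west bank: the archer, the goblin, the mage, the troll | the east bank: the bard, the dwarf, the knight, the orc]
4. Farmer goes back to the west bank with the bard.  [the west bank: the archer, the bard, the goblin, the mage, the troll | the east bank: the dwarf, the knight, the orc]
5. Farmer goes to the east bank with the archer and the troll.  [the west bank: the bard, the goblin, the mage | the east bank: the archer, the dwarf, the knight, the orc, the troll]
6. Farmer goes back to the west bank with the dwarf.  [the west bank: the bard, the dwarf, the goblin, the mage | the east bank: the archer, the knight, the orc, the troll]
7. Farmer goes to the east bank with the goblin and the mage.  [the west bank: the bard, the dwarf | the east bank: the archer, the goblin, the knight, the mage, the orc, the troll]
8. Farmer goes back to the west bank alone.  [the west bank: the bard, the dwarf | the east bank: the archer, the goblin, the knight, the mage, the orc, the troll]
9. Farmer goes to the east bank with the bard and the dwarf.  [the west bank: — | the east bank: the archer, the bard, the dwarf, the goblin, the knight, the mage, the orc, the troll]

Yes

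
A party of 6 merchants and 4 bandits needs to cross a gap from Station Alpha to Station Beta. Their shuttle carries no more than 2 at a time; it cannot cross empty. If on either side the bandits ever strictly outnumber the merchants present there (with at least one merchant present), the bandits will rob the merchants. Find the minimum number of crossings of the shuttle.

17

Counting alone: each trip to Station Beta takes at most 2 across and each return brings at least 1 back, so after t trips out (and t−1 returns) at most 2t − (t−1) of the 10 are across; that first reaches 10 at t = 9, so at least 17 crossings are needed.
The plan below uses exactly 17 crossings, so it is optimal:
1. 2 bandits → Station Beta.  (Station Alpha: 6M 2B; Station Beta: 0M 2B)
2. 1 bandit ← Station Alpha.  (Station Alpha: 6M 3B; Station Beta: 0M 1B)
3. 2 bandits → Station Beta.  (Station Alpha: 6M 1B; Station Beta: 0M 3B)
4. 1 bandit ← Station Alpha.  (Station Alpha: 6M 2B; Station Beta: 0M 2B)
5. 2 merchants → Station Beta.  (Station Alpha: 4M 2B; Station Beta: 2M 2B)
6. 1 bandit ← Station Alpha.  (Station Alpha: 4M 3B; Station Beta: 2M 1B)
7. 1 merchant and 1 bandit → Station Beta.  (Station Alpha: 3M 2B; Station Beta: 3M 2B)
8. 1 bandit ← Station Alpha.  (Station Alpha: 3M 3B; Station Beta: 3M 1B)
9. 2 bandits → Station Beta.  (Station Alpha: 3M 1B; Station Beta: 3M 3B)
10. 1 bandit ← Station Alpha.  (Station Alpha: 3M 2B; Station Beta: 3M 2B)
11. 1 merchant and 1 bandit → Station Beta.  (Station Alpha: 2M 1B; Station Beta: 4M 3B)
12. 1 bandit ← Station Alpha.  (Station Alpha: 2M 2B; Station Beta: 4M 2B)
13. 2 bandits → Station Beta.  (Station Alpha: 2M 0B; Station Beta: 4M 4B)
14. 1 bandit ← Station Alpha.  (Station Alpha: 2M 1B; Station Beta: 4M 3B)
15. 1 merchant and 1 bandit → Station Beta.  (Station Alpha: 1M 0B; Station Beta: 5M 4B)
16. 1 bandit ← Station Alpha.  (Station Alpha: 1M 1B; Station Beta: 5M 3B)
17. 1 merchant and 1 bandit → Station Beta.  (Station Alpha: 0M 0B; Station Beta: 6M 4B)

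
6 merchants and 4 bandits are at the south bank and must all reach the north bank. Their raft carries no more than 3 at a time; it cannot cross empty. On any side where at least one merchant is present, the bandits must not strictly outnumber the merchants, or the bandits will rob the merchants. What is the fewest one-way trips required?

Counting alone: each trip to the north bank takes at most 3 across and each return brings at least 1 back, so after t trips out (and t−1 returns) at most 3t − (t−1) of the 10 are across; that first reaches 10 at t = 5, so at least 9 crossings are needed.
The plan below uses exactly 9 crossings, so it is optimal:
1. 2 bandits → the north bank.  (the south bank: 6M 2B; the north bank: 0M 2B)
2. 1 bandit ← the south bank.  (the south bank: 6M 3B; the north bank: 0M 1B)
3. 3 bandits → the north bank.  (the south bank: 6M 0B; the north bank: 0M 4B)
4. 1 bandit ← the south bank.  (the south bank: 6M 1B; the north bank: 0M 3B)
5. 3 merchants → the north bank.  (the south bank: 3M 1B; the north bank: 3M 3B)
6. 1 bandit ← the south bank.  (the south bank: 3M 2B; the north bank: 3M 2B)
7. 1 merchant and 2 bandits → the north bank.  (the south bank: 2M 0B; the north bank: 4M 4B)
8. 1 bandit ← the south bank.  (the south bank: 2M 1B; the north bank: 4M 3B)
9. 2 merchants and 1 bandit → the north bank.  (the south bank: 0M 0B; the north bank: 6M 4B)

9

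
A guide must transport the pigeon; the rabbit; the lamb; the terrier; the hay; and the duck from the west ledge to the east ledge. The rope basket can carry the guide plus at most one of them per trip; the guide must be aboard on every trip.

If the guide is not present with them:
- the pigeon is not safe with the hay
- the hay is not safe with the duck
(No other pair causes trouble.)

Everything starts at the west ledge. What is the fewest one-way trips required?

13

Counting alone: the guide can take at most 1 across per trip to the east ledge, so moving all 6 needs at least 6 loaded trips out, with a return between consecutive ones — at least 11 crossings.
The safety rule pushes this higher. Following every safe sequence of crossings, the most of the 6 that can be at the east ledge as the rope basket arrives there on crossing 11 is 5 — never all 6.
So no plan with fewer than 13 crossings exists, and this one achieves 13:
1. Guide goes to the east ledge with the hay.
2. Guide goes back to the west ledge alone.
3. Guide goes to the east ledge with the pigeon.
4. Guide goes back to the west ledge with the hay.
5. Guide goes to the east ledge with the duck.
6. Guide goes back to the west ledge alone.
7. Guide goes to the east ledge with the rabbit.
8. Guide goes back to the west ledge alone.
9. Guide goes to the east ledge with the lamb.
10. Guide goes back to the west ledge alone.
11. Guide goes to the east ledge with the terrier.
12. Guide goes back to the west ledge alone.
13. Guide goes to the east ledge with the hay.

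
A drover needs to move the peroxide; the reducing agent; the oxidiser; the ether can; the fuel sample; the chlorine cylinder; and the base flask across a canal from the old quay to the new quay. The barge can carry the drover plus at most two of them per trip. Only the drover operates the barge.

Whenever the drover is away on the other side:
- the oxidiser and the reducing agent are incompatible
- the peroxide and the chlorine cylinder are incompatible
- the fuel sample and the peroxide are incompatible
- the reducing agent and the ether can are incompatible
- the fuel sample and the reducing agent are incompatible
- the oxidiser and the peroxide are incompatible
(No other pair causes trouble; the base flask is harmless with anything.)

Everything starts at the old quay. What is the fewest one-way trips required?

Counting alone: the drover can take at most 2 across per trip to the new quay, so moving all 7 needs at least 4 loaded trips out, with a return between consecutive ones — at least 7 crossings.
The safety rule pushes this higher. Following every safe sequence of crossings, the most of the 7 that can be at the new quay as the barge arrives there on crossing 7 is 6 — never all 7.
So no plan with fewer than 9 crossings exists, and this one achieves 9:
1. Drover goes to the new quay with the peroxide and the reducing agent.  [the old quay: the base flask, the chlorine cylinder, the ether can, the fuel sample, the oxidiser | the new quay: the peroxide, the reducing agent]
2. Drover goes back to the old quay alone.  [the old quay: the base flask, the chlorine cylinder, the ether can, the fuel sample, the oxidiser | the new quay: the peroxide, the reducing agent]
3. Drover goes to the new quay with the ether can.  [the old quay: the base flask, the chlorine cylinder, the fuel sample, the oxidiser | the new quay: the ether can, the peroxide, the reducing agent]
4. Drover goes back to the old quay with the reducing agent.  [the old quay: the base flask, the chlorine cylinder, the fuel sample, the oxidiser, the reducing agent | the new quay: the ether can, the peroxide]
5. Drover goes to the new quay with the fuel sample and the oxidiser.  [the old quay: the base flask, the chlorine cylinder, the reducing agent | the new quay: the ether can, the fuel sample, the oxidiser, the peroxide]
6. Drover goes back to the old quay with the peroxide.  [the old quay: the base flask, the chlorine cylinder, the peroxide, the reducing agent | the new quay: the ether can, the fuel sample, the oxidiser]
7. Drover goes to the new quay with the base flask and the chlorine cylinder.  [the old quay: the peroxide, the reducing agent | the new quay: the base flask, the chlorine cylinder, the ether can, the fuel sample, the oxidiser]
8. Drover goes back to the old quay alone.  [the old quay: the peroxide, the reducing agent | the new quay: the base flask, the chlorine cylinder, the ether can, the fuel sample, the oxidiser]
9. Drover goes to the new quay with the peroxide and the reducing agent.  [the old quay: — | the new quay: the base flask, the chlorine cylinder, the ether can, the fuel sample, the oxidiser, the peroxide, the reducing agent]

9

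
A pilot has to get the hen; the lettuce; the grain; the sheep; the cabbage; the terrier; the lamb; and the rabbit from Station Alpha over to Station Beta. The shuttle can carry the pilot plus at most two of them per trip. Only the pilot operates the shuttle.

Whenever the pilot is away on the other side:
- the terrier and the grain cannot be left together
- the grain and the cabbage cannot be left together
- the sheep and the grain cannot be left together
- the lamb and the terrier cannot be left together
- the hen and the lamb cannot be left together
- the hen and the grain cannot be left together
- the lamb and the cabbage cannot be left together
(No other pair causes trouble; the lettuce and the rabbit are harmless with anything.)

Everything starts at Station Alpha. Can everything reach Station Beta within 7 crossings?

Counting alone: the pilot can take at most 2 across per trip to Station Beta, so moving all 8 needs at least 4 loaded trips out, with a return between consecutive ones — at least 7 crossings.
The safety rule pushes this higher. Following every safe sequence of crossings, the most of the 8 that can be at Station Beta as the shuttle arrives there on crossing 7 is 6 — never all 8.
So the move cannot be finished within 7 crossings. (The shortest complete plan takes 9:)
1. Pilot goes to Station Beta with the grain and the lamb.
2. Pilot goes back to Station Alpha alone.
3. Pilot goes to Station Beta with the hen and the sheep.
4. Pilot goes back to Station Alpha with the grain and the lamb.
5. Pilot goes to Station Beta with the cabbage and the terrier.
6. Pilot goes back to Station Alpha alone.
7. Pilot goes to Station Beta with the lettuce and the rabbit.
8. Pilot goes back to Station Alpha alone.
9. Pilot goes to Station Beta with the grain and the lamb.

No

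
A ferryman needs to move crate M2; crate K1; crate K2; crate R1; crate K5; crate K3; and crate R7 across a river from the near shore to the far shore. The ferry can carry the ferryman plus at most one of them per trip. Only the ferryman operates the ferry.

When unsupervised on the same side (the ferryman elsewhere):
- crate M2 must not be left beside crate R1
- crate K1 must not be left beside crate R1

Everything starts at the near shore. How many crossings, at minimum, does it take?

15

Counting alone: the ferryman can take at most 1 across per trip to the far shore, so moving all 7 needs at least 7 loaded trips out, with a return between consecutive ones — at least 13 crossings.
The safety rule pushes this higher. Following every safe sequence of crossings, the most of the 7 that can be at the far shore as the ferry arrives there on crossing 13 is 6 — never all 7.
So no plan with fewer than 15 crossings exists, and this one achieves 15:
1. Ferryman goes to the far shore with crate R1.
2. Ferryman goes back to the near shore alone.
3. Ferryman goes to the far shore with crate M2.
4. Ferryman goes back to the near shore with crate R1.
5. Ferryman goes to the far shore with crate K1.
6. Ferryman goes back to the near shore alone.
7. Ferryman goes to the far shore with crate K2.
8. Ferryman goes back to the near shore alone.
9. Ferryman goes to the far shore with crate K5.
10. Ferryman goes back to the near shore alone.
11. Ferryman goes to the far shore with crate K3.
12. Ferryman goes back to the near shore alone.
13. Ferryman goes to the far shore with crate R7.
14. Ferryman goes back to the near shore alone.
15. Ferryman goes to the far shore with crate R1.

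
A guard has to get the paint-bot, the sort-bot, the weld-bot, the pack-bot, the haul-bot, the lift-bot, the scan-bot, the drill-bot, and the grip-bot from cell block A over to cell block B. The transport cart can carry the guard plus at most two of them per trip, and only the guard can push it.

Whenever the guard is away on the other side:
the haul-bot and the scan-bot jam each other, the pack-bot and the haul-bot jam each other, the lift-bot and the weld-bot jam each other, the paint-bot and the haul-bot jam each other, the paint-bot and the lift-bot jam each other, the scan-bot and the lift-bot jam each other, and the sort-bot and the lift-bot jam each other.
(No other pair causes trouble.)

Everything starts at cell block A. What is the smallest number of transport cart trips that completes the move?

11

Counting alone: the guard can take at most 2 across per trip to cell block B, so moving all 9 needs at least 5 loaded trips out, with a return between consecutive ones — at least 9 crossings.
The safety rule pushes this higher. Following every safe sequence of crossings, the most of the 9 that can be at cell block B as the transport cart arrives there on crossing 9 is 8 — never all 9.
So no plan with fewer than 11 crossings exists, and this one achieves 11:
1. Guard goes to cell block B with the haul-bot and the lift-bot.
2. Guard goes back to cell block A alone.
3. Guard goes to cell block B with the pack-bot.
4. Guard goes back to cell block A with the haul-bot.
5. Guard goes to cell block B with the paint-bot and the scan-bot.
6. Guard goes back to cell block A with the lift-bot.
7. Guard goes to cell block B with the sort-bot and the weld-bot.
8. Guard goes back to cell block A alone.
9. Guard goes to cell block B with the drill-bot and the grip-bot.
10. Guard goes back to cell block A alone.
11. Guard goes to cell block B with the haul-bot and the lift-bot.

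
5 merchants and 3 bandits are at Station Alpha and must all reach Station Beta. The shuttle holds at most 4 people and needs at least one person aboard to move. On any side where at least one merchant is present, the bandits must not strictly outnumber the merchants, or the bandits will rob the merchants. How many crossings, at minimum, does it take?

5

Counting alone: each trip to Station Beta takes at most 4 across and each return brings at least 1 back, so after t trips out (and t−1 returns) at most 4t − (t−1) of the 8 are across; that first reaches 8 at t = 3, so at least 5 crossings are needed.
The plan below uses exactly 5 crossings, so it is optimal:
1. 2 bandits → Station Beta.  (Station Alpha: 5M 1B; Station Beta: 0M 2B)
2. 1 bandit ← Station Alpha.  (Station Alpha: 5M 2B; Station Beta: 0M 1B)
3. 3 merchants and 1 bandit → Station Beta.  (Station Alpha: 2M 1B; Station Beta: 3M 2B)
4. 1 bandit ← Station Alpha.  (Station Alpha: 2M 2B; Station Beta: 3M 1B)
5. 2 merchants and 2 bandits → Station Beta.  (Station Alpha: 0M 0B; Station Beta: 5M 3B)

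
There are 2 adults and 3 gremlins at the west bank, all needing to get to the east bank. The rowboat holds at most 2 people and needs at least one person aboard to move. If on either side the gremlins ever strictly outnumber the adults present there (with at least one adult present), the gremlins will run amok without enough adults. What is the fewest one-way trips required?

The gremlins already outnumber the adults at the west bank before anyone moves, so the starting position itself is disallowed.

impossible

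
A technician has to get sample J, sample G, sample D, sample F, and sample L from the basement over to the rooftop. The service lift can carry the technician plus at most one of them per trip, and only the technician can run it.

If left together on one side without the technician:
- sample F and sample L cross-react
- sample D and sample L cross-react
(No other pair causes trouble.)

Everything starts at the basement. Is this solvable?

Yes

1. Technician goes to the rooftop with sample L.  [the basement: sample D, sample F, sample G, sample J | the rooftop: sample L]
2. Technician goes back to the basement alone.  [the basement: sample D, sample F, sample G, sample J | the rooftop: sample L]
3. Technician goes to the rooftop with sample J.  [the basement: sample D, sample F, sample G | the rooftop: sample J, sample L]
4. Technician goes back to the basement alone.  [the basement: sample D, sample F, sample G | the rooftop: sample J, sample L]
5. Technician goes to the rooftop with sample G.  [the basement: sample D, sample F | the rooftop: sample G, sample J, sample L]
6. Technician goes back to the basement alone.  [the basement: sample D, sample F | the rooftop: sample G, sample J, sample L]
7. Technician goes to the rooftop with sample D.  [the basement: sample F | the rooftop: sample D, sample G, sample J, sample L]
8. Technician goes back to the basement with sample L.  [the basement: sample F, sample L | the rooftop: sample D, sample G, sample J]
9. Technician goes to the rooftop with sample F.  [the basement: sample L | the rooftop: sample D, sample F, sample G, sample J]
10. Technician goes back to the basement alone.  [the basement: sample L | the rooftop: sample D, sample F, sample G, sample J]
11. Technician goes to the rooftop with sample L.  [the basement: — | the rooftop: sample D, sample F, sample G, sample J, sample L]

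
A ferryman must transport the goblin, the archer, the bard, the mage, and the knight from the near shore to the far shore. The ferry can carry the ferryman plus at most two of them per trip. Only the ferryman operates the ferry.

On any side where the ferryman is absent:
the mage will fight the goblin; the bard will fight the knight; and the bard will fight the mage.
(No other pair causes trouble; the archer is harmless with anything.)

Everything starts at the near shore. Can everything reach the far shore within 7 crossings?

Yes

Yes — this plan uses 5 crossings (≤ 7):
1. Ferryman goes to the far shore with the bard and the goblin.  [the near shore: the archer, the knight, the mage | the far shore: the bard, the goblin]
2. Ferryman goes back to the near shore alone.  [the near shore: the archer, the knight, the mage | the far shore: the bard, the goblin]
3. Ferryman goes to the far shore with the archer.  [the near shore: the knight, the mage | the far shore: the archer, the bard, the goblin]
4. Ferryman goes back to the near shore alone.  [the near shore: the knight, the mage | the far shore: the archer, the bard, the goblin]
5. Ferryman goes to the far shore with the knight and the mage.  [the near shore: — | the far shore: the archer, the bard, the goblin, the knight, the mage]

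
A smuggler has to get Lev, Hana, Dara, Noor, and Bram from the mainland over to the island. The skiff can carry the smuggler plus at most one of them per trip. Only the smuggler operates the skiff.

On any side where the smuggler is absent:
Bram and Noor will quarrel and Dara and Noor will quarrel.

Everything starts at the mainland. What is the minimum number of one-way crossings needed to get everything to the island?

11

Counting alone: the smuggler can take at most 1 across per trip to the island, so moving all 5 needs at least 5 loaded trips out, with a return between consecutive ones — at least 9 crossings.
The safety rule pushes this higher. Following every safe sequence of crossings, the most of the 5 that can be at the island as the skiff arrives there on crossing 9 is 4 — never all 5.
So no plan with fewer than 11 crossings exists, and this one achieves 11:
1. Smuggler goes to the island with Noor.  [the mainland: Bram, Dara, Hana, Lev | the island: Noor]
2. Smuggler goes back to the mainland alone.  [the mainland: Bram, Dara, Hana, Lev | the island: Noor]
3. Smuggler goes to the island with Lev.  [the mainland: Bram, Dara, Hana | the island: Lev, Noor]
4. Smuggler goes back to the mainland alone.  [the mainland: Bram, Dara, Hana | the island: Lev, Noor]
5. Smuggler goes to the island with Hana.  [the mainland: Bram, Dara | the island: Hana, Lev, Noor]
6. Smuggler goes back to the mainland alone.  [the mainland: Bram, Dara | the island: Hana, Lev, Noor]
7. Smuggler goes to the island with Dara.  [the mainland: Bram | the island: Dara, Hana, Lev, Noor]
8. Smuggler goes back to the mainland with Noor.  [the mainland: Bram, Noor | the island: Dara, Hana, Lev]
9. Smuggler goes to the island with Bram.  [the mainland: Noor | the island: Bram, Dara, Hana, Lev]
10. Smuggler goes back to the mainland alone.  [the mainland: Noor | the island: Bram, Dara, Hana, Lev]
11. Smuggler goes to the island with Noor.  [the mainland: — | the island: Bram, Dara, Hana, Lev, Noor]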